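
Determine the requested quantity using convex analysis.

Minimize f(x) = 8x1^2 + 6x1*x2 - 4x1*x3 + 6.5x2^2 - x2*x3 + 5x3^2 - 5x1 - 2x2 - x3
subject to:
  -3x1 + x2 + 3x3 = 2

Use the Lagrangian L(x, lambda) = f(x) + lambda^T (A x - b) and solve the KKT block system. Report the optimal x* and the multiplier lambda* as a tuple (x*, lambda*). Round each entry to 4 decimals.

Form the Lagrangian:
  L(x, lambda) = (1/2) x^T Q x + c^T x + lambda^T (A x - b)
Stationarity (grad_x L = 0): Q x + c + A^T lambda = 0.
Primal feasibility: A x = b.

This gives the KKT block system:
  [ Q   A^T ] [ x     ]   [-c ]
  [ A    0  ] [ lambda ] = [ b ]

Solving the linear system:
  x*      = (0.0618, 0.2957, 0.6299)
  lambda* = (-1.5854)
  f(x*)   = 0.8201

x* = (0.0618, 0.2957, 0.6299), lambda* = (-1.5854)


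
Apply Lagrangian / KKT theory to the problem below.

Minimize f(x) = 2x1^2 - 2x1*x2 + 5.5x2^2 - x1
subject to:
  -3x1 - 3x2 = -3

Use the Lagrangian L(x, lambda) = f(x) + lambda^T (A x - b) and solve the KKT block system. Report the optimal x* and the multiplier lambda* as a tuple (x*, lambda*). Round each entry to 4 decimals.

Form the Lagrangian:
  L(x, lambda) = (1/2) x^T Q x + c^T x + lambda^T (A x - b)
Stationarity (grad_x L = 0): Q x + c + A^T lambda = 0.
Primal feasibility: A x = b.

This gives the KKT block system:
  [ Q   A^T ] [ x     ]   [-c ]
  [ A    0  ] [ lambda ] = [ b ]

Solving the linear system:
  x*      = (0.7368, 0.2632)
  lambda* = (0.4737)
  f(x*)   = 0.3421

x* = (0.7368, 0.2632), lambda* = (0.4737)


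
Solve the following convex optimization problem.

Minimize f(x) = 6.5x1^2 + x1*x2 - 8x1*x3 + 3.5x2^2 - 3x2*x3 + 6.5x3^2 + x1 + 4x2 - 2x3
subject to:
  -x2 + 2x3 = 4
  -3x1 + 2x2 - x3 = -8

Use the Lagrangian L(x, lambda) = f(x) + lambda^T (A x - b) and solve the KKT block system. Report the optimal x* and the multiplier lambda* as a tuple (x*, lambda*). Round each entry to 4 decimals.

Form the Lagrangian:
  L(x, lambda) = (1/2) x^T Q x + c^T x + lambda^T (A x - b)
Stationarity (grad_x L = 0): Q x + c + A^T lambda = 0.
Primal feasibility: A x = b.

This gives the KKT block system:
  [ Q   A^T ] [ x     ]   [-c ]
  [ A    0  ] [ lambda ] = [ b ]

Solving the linear system:
  x*      = (1.3667, -1.2667, 1.3667)
  lambda* = (-3.2222, 2.1889)
  f(x*)   = 11.9833

x* = (1.3667, -1.2667, 1.3667), lambda* = (-3.2222, 2.1889)


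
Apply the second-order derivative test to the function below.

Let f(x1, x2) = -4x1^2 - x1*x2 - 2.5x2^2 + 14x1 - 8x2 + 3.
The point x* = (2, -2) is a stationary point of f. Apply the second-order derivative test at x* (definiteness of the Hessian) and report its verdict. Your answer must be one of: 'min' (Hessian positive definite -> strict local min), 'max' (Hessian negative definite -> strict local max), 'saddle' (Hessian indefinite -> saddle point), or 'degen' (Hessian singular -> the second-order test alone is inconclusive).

Compute the Hessian H = grad^2 f:
  H = [[-8, -1], [-1, -5]]
Verify stationarity: grad f(x*) = H x* + g = (0, 0).
Eigenvalues of H: -8.3028, -4.6972.
Both eigenvalues < 0, so H is negative definite -> x* is a strict local max.

max


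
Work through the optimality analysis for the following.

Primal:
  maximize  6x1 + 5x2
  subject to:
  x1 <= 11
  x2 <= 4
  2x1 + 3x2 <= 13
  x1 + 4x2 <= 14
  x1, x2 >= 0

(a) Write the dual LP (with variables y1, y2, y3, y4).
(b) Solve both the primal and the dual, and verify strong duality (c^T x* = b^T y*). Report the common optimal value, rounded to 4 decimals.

The standard primal-dual pair for 'max c^T x s.t. A x <= b, x >= 0' is:
  Dual:  min b^T y  s.t.  A^T y >= c,  y >= 0.

So the dual LP is:
  minimize  11y1 + 4y2 + 13y3 + 14y4
  subject to:
    y1 + 2y3 + y4 >= 6
    y2 + 3y3 + 4y4 >= 5
    y1, y2, y3, y4 >= 0

Solving the primal: x* = (6.5, 0).
  primal value c^T x* = 39.
Solving the dual: y* = (0, 0, 3, 0).
  dual value b^T y* = 39.
Strong duality: c^T x* = b^T y*. Confirmed.

39


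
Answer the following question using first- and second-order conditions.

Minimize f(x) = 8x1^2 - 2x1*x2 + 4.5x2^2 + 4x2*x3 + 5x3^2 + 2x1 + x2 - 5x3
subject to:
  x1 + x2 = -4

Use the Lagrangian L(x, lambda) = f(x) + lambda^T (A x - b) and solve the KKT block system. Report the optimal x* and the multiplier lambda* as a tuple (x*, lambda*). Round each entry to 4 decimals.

Form the Lagrangian:
  L(x, lambda) = (1/2) x^T Q x + c^T x + lambda^T (A x - b)
Stationarity (grad_x L = 0): Q x + c + A^T lambda = 0.
Primal feasibility: A x = b.

This gives the KKT block system:
  [ Q   A^T ] [ x     ]   [-c ]
  [ A    0  ] [ lambda ] = [ b ]

Solving the linear system:
  x*      = (-1.3358, -2.6642, 1.5657)
  lambda* = (14.0438)
  f(x*)   = 21.5055

x* = (-1.3358, -2.6642, 1.5657), lambda* = (14.0438)


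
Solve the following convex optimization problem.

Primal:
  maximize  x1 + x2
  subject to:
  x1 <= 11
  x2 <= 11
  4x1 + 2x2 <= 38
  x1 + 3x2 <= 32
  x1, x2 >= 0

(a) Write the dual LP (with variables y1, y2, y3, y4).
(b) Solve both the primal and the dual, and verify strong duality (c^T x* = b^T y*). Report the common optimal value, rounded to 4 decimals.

The standard primal-dual pair for 'max c^T x s.t. A x <= b, x >= 0' is:
  Dual:  min b^T y  s.t.  A^T y >= c,  y >= 0.

So the dual LP is:
  minimize  11y1 + 11y2 + 38y3 + 32y4
  subject to:
    y1 + 4y3 + y4 >= 1
    y2 + 2y3 + 3y4 >= 1
    y1, y2, y3, y4 >= 0

Solving the primal: x* = (5, 9).
  primal value c^T x* = 14.
Solving the dual: y* = (0, 0, 0.2, 0.2).
  dual value b^T y* = 14.
Strong duality: c^T x* = b^T y*. Confirmed.

14


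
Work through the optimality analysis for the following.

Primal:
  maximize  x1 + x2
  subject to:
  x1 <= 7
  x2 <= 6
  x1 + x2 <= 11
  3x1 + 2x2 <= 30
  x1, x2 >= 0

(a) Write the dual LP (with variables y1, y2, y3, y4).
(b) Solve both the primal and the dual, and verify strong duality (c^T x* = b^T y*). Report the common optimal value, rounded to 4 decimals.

The standard primal-dual pair for 'max c^T x s.t. A x <= b, x >= 0' is:
  Dual:  min b^T y  s.t.  A^T y >= c,  y >= 0.

So the dual LP is:
  minimize  7y1 + 6y2 + 11y3 + 30y4
  subject to:
    y1 + y3 + 3y4 >= 1
    y2 + y3 + 2y4 >= 1
    y1, y2, y3, y4 >= 0

Solving the primal: x* = (7, 4).
  primal value c^T x* = 11.
Solving the dual: y* = (0, 0, 1, 0).
  dual value b^T y* = 11.
Strong duality: c^T x* = b^T y*. Confirmed.

11


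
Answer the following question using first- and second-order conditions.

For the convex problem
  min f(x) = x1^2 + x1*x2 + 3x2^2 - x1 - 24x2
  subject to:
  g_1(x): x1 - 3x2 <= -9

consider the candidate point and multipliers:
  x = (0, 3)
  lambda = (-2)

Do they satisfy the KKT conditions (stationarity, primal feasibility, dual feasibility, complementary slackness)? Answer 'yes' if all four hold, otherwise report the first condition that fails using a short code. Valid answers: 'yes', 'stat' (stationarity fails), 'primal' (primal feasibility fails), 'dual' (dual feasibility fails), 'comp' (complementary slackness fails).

Gradient of f: grad f(x) = Q x + c = (2, -6)
Constraint values g_i(x) = a_i^T x - b_i:
  g_1((0, 3)) = 0
Stationarity residual: grad f(x) + sum_i lambda_i a_i = (0, 0)
  -> stationarity OK
Primal feasibility (all g_i <= 0): OK
Dual feasibility (all lambda_i >= 0): FAILS
Complementary slackness (lambda_i * g_i(x) = 0 for all i): OK

Verdict: the first failing condition is dual_feasibility -> dual.

dual


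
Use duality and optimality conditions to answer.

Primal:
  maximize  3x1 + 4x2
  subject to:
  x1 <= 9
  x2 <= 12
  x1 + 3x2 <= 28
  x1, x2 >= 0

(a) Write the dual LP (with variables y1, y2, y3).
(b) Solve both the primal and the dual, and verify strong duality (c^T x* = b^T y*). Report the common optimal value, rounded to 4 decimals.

The standard primal-dual pair for 'max c^T x s.t. A x <= b, x >= 0' is:
  Dual:  min b^T y  s.t.  A^T y >= c,  y >= 0.

So the dual LP is:
  minimize  9y1 + 12y2 + 28y3
  subject to:
    y1 + y3 >= 3
    y2 + 3y3 >= 4
    y1, y2, y3 >= 0

Solving the primal: x* = (9, 6.3333).
  primal value c^T x* = 52.3333.
Solving the dual: y* = (1.6667, 0, 1.3333).
  dual value b^T y* = 52.3333.
Strong duality: c^T x* = b^T y*. Confirmed.

52.3333


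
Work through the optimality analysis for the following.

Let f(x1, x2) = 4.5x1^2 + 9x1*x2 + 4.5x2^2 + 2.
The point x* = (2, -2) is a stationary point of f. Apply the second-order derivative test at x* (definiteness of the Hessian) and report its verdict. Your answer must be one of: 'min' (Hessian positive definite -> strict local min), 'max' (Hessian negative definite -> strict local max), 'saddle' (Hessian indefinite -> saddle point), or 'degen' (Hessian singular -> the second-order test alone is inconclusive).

Compute the Hessian H = grad^2 f:
  H = [[9, 9], [9, 9]]
Verify stationarity: grad f(x*) = H x* + g = (0, 0).
Eigenvalues of H: 0, 18.
H has a zero eigenvalue (singular; positive semidefinite but not definite), so H is neither positive definite, negative definite, nor indefinite. The second-order test alone is inconclusive -> degen.
(Indeed, f is constant along the null direction of H through x*, so x* is not a strict local extremum.)

degen


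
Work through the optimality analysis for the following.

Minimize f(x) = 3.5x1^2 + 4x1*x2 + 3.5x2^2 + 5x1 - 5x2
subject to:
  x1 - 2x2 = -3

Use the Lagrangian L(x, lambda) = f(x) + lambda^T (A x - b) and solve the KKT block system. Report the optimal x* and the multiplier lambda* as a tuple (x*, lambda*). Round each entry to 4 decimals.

Form the Lagrangian:
  L(x, lambda) = (1/2) x^T Q x + c^T x + lambda^T (A x - b)
Stationarity (grad_x L = 0): Q x + c + A^T lambda = 0.
Primal feasibility: A x = b.

This gives the KKT block system:
  [ Q   A^T ] [ x     ]   [-c ]
  [ A    0  ] [ lambda ] = [ b ]

Solving the linear system:
  x*      = (-1.0784, 0.9608)
  lambda* = (-1.2941)
  f(x*)   = -7.0392

x* = (-1.0784, 0.9608), lambda* = (-1.2941)


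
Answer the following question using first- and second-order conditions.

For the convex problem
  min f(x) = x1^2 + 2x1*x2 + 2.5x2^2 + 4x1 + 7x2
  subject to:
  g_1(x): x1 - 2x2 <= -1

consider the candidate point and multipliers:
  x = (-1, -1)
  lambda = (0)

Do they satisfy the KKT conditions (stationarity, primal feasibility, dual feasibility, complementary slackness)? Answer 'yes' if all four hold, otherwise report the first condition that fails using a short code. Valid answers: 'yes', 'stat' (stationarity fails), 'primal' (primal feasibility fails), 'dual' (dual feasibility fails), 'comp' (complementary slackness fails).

Gradient of f: grad f(x) = Q x + c = (0, 0)
Constraint values g_i(x) = a_i^T x - b_i:
  g_1((-1, -1)) = 2
Stationarity residual: grad f(x) + sum_i lambda_i a_i = (0, 0)
  -> stationarity OK
Primal feasibility (all g_i <= 0): FAILS
Dual feasibility (all lambda_i >= 0): OK
Complementary slackness (lambda_i * g_i(x) = 0 for all i): OK

Verdict: the first failing condition is primal_feasibility -> primal.

primal


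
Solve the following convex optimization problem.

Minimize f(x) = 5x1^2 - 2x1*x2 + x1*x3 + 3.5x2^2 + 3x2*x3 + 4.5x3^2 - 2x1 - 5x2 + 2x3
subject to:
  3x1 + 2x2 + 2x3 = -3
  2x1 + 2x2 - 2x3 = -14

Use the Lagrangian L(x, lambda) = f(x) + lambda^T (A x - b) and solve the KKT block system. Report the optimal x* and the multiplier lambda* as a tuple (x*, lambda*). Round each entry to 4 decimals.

Form the Lagrangian:
  L(x, lambda) = (1/2) x^T Q x + c^T x + lambda^T (A x - b)
Stationarity (grad_x L = 0): Q x + c + A^T lambda = 0.
Primal feasibility: A x = b.

This gives the KKT block system:
  [ Q   A^T ] [ x     ]   [-c ]
  [ A    0  ] [ lambda ] = [ b ]

Solving the linear system:
  x*      = (-1.3946, -2.5067, 3.0987)
  lambda* = (-2.6278, 7.8587)
  f(x*)   = 61.8296

x* = (-1.3946, -2.5067, 3.0987), lambda* = (-2.6278, 7.8587)


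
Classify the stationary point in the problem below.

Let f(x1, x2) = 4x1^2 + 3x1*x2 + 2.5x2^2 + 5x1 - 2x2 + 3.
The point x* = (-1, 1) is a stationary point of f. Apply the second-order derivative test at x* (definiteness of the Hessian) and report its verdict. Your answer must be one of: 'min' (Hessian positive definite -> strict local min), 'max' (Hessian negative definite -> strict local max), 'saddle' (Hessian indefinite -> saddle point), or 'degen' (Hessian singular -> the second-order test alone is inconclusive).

Compute the Hessian H = grad^2 f:
  H = [[8, 3], [3, 5]]
Verify stationarity: grad f(x*) = H x* + g = (0, 0).
Eigenvalues of H: 3.1459, 9.8541.
Both eigenvalues > 0, so H is positive definite -> x* is a strict local min.

min


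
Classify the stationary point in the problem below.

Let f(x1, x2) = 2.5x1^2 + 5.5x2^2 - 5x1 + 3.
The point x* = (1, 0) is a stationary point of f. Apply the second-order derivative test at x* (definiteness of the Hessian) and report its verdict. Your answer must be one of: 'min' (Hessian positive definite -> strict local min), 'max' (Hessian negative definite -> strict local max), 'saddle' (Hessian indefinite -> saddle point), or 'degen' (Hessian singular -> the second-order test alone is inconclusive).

Compute the Hessian H = grad^2 f:
  H = [[5, 0], [0, 11]]
Verify stationarity: grad f(x*) = H x* + g = (0, 0).
Eigenvalues of H: 5, 11.
Both eigenvalues > 0, so H is positive definite -> x* is a strict local min.

min


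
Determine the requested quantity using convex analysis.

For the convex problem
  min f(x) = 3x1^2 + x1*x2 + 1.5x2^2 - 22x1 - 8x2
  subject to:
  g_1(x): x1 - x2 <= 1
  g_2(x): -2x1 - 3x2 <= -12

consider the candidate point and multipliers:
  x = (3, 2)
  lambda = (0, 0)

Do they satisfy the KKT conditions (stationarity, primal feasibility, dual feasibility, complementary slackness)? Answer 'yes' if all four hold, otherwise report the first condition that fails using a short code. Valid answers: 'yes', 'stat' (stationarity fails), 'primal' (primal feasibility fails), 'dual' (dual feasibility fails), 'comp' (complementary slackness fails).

Gradient of f: grad f(x) = Q x + c = (-2, 1)
Constraint values g_i(x) = a_i^T x - b_i:
  g_1((3, 2)) = 0
  g_2((3, 2)) = 0
Stationarity residual: grad f(x) + sum_i lambda_i a_i = (-2, 1)
  -> stationarity FAILS
Primal feasibility (all g_i <= 0): OK
Dual feasibility (all lambda_i >= 0): OK
Complementary slackness (lambda_i * g_i(x) = 0 for all i): OK

Verdict: the first failing condition is stationarity -> stat.

stat


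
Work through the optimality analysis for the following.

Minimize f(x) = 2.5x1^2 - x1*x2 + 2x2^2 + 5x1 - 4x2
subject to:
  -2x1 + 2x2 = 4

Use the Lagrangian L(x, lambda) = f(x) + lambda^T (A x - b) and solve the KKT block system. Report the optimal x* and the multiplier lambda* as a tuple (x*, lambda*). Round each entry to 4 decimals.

Form the Lagrangian:
  L(x, lambda) = (1/2) x^T Q x + c^T x + lambda^T (A x - b)
Stationarity (grad_x L = 0): Q x + c + A^T lambda = 0.
Primal feasibility: A x = b.

This gives the KKT block system:
  [ Q   A^T ] [ x     ]   [-c ]
  [ A    0  ] [ lambda ] = [ b ]

Solving the linear system:
  x*      = (-1, 1)
  lambda* = (-0.5)
  f(x*)   = -3.5

x* = (-1, 1), lambda* = (-0.5)


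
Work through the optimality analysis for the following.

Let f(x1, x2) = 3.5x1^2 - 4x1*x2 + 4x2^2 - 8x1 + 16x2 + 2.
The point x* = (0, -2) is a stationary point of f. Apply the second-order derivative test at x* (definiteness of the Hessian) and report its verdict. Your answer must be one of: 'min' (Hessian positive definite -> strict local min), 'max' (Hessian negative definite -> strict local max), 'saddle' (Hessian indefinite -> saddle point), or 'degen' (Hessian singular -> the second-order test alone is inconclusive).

Compute the Hessian H = grad^2 f:
  H = [[7, -4], [-4, 8]]
Verify stationarity: grad f(x*) = H x* + g = (0, 0).
Eigenvalues of H: 3.4689, 11.5311.
Both eigenvalues > 0, so H is positive definite -> x* is a strict local min.

min


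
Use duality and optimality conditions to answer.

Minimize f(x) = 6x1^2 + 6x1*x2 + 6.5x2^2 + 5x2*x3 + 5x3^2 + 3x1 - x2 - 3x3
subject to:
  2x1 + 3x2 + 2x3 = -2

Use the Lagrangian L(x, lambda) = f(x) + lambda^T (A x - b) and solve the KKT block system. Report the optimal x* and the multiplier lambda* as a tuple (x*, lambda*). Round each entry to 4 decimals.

Form the Lagrangian:
  L(x, lambda) = (1/2) x^T Q x + c^T x + lambda^T (A x - b)
Stationarity (grad_x L = 0): Q x + c + A^T lambda = 0.
Primal feasibility: A x = b.

This gives the KKT block system:
  [ Q   A^T ] [ x     ]   [-c ]
  [ A    0  ] [ lambda ] = [ b ]

Solving the linear system:
  x*      = (-0.5744, -0.2103, -0.1103)
  lambda* = (2.5769)
  f(x*)   = 1.9859

x* = (-0.5744, -0.2103, -0.1103), lambda* = (2.5769)


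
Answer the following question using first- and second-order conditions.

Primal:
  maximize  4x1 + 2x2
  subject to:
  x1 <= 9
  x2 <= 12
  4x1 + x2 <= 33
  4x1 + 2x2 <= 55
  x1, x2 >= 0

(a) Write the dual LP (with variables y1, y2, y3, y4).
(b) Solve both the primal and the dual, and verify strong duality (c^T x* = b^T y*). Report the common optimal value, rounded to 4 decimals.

The standard primal-dual pair for 'max c^T x s.t. A x <= b, x >= 0' is:
  Dual:  min b^T y  s.t.  A^T y >= c,  y >= 0.

So the dual LP is:
  minimize  9y1 + 12y2 + 33y3 + 55y4
  subject to:
    y1 + 4y3 + 4y4 >= 4
    y2 + y3 + 2y4 >= 2
    y1, y2, y3, y4 >= 0

Solving the primal: x* = (5.25, 12).
  primal value c^T x* = 45.
Solving the dual: y* = (0, 1, 1, 0).
  dual value b^T y* = 45.
Strong duality: c^T x* = b^T y*. Confirmed.

45


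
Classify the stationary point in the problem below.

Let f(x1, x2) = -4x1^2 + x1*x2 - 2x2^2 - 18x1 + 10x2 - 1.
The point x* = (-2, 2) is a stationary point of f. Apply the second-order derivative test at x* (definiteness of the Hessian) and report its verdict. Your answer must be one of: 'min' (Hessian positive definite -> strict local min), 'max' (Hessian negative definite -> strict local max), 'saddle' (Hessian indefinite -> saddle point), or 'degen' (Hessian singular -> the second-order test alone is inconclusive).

Compute the Hessian H = grad^2 f:
  H = [[-8, 1], [1, -4]]
Verify stationarity: grad f(x*) = H x* + g = (0, 0).
Eigenvalues of H: -8.2361, -3.7639.
Both eigenvalues < 0, so H is negative definite -> x* is a strict local max.

max


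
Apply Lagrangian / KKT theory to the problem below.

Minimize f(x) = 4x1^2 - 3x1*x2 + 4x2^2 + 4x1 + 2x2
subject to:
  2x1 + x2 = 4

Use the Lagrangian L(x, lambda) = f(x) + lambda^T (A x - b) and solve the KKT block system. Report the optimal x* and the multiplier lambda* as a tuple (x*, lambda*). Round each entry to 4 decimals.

Form the Lagrangian:
  L(x, lambda) = (1/2) x^T Q x + c^T x + lambda^T (A x - b)
Stationarity (grad_x L = 0): Q x + c + A^T lambda = 0.
Primal feasibility: A x = b.

This gives the KKT block system:
  [ Q   A^T ] [ x     ]   [-c ]
  [ A    0  ] [ lambda ] = [ b ]

Solving the linear system:
  x*      = (1.4615, 1.0769)
  lambda* = (-6.2308)
  f(x*)   = 16.4615

x* = (1.4615, 1.0769), lambda* = (-6.2308)


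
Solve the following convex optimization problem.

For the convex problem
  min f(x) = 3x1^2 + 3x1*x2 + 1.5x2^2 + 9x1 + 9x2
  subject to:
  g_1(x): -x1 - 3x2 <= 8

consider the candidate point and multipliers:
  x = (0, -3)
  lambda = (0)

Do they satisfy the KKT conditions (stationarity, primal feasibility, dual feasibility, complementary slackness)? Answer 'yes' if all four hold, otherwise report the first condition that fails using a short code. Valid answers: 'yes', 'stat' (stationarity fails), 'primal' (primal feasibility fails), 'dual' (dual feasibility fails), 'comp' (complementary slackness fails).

Gradient of f: grad f(x) = Q x + c = (0, 0)
Constraint values g_i(x) = a_i^T x - b_i:
  g_1((0, -3)) = 1
Stationarity residual: grad f(x) + sum_i lambda_i a_i = (0, 0)
  -> stationarity OK
Primal feasibility (all g_i <= 0): FAILS
Dual feasibility (all lambda_i >= 0): OK
Complementary slackness (lambda_i * g_i(x) = 0 for all i): OK

Verdict: the first failing condition is primal_feasibility -> primal.

primal


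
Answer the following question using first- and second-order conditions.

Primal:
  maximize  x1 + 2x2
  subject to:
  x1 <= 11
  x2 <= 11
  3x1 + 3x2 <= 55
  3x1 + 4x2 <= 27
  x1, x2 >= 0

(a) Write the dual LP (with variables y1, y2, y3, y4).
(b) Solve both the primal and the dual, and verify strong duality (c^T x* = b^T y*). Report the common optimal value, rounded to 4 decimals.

The standard primal-dual pair for 'max c^T x s.t. A x <= b, x >= 0' is:
  Dual:  min b^T y  s.t.  A^T y >= c,  y >= 0.

So the dual LP is:
  minimize  11y1 + 11y2 + 55y3 + 27y4
  subject to:
    y1 + 3y3 + 3y4 >= 1
    y2 + 3y3 + 4y4 >= 2
    y1, y2, y3, y4 >= 0

Solving the primal: x* = (0, 6.75).
  primal value c^T x* = 13.5.
Solving the dual: y* = (0, 0, 0, 0.5).
  dual value b^T y* = 13.5.
Strong duality: c^T x* = b^T y*. Confirmed.

13.5


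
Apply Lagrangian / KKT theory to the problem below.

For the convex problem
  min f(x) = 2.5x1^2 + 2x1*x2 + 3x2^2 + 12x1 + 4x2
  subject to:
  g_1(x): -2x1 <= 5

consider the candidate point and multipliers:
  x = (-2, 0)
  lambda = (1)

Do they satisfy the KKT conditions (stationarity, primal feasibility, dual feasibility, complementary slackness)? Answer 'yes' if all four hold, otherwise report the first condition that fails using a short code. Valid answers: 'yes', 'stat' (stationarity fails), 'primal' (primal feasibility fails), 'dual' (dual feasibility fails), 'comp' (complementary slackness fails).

Gradient of f: grad f(x) = Q x + c = (2, 0)
Constraint values g_i(x) = a_i^T x - b_i:
  g_1((-2, 0)) = -1
Stationarity residual: grad f(x) + sum_i lambda_i a_i = (0, 0)
  -> stationarity OK
Primal feasibility (all g_i <= 0): OK
Dual feasibility (all lambda_i >= 0): OK
Complementary slackness (lambda_i * g_i(x) = 0 for all i): FAILS

Verdict: the first failing condition is complementary_slackness -> comp.

comp


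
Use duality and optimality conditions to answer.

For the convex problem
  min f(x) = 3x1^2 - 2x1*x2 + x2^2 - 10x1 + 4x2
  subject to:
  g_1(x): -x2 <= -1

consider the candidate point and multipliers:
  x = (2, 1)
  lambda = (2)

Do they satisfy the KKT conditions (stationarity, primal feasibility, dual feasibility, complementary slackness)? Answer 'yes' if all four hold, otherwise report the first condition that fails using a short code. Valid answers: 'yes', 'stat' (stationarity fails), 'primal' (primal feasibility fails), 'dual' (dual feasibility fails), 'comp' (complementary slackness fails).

Gradient of f: grad f(x) = Q x + c = (0, 2)
Constraint values g_i(x) = a_i^T x - b_i:
  g_1((2, 1)) = 0
Stationarity residual: grad f(x) + sum_i lambda_i a_i = (0, 0)
  -> stationarity OK
Primal feasibility (all g_i <= 0): OK
Dual feasibility (all lambda_i >= 0): OK
Complementary slackness (lambda_i * g_i(x) = 0 for all i): OK

Verdict: yes, KKT holds.

yes


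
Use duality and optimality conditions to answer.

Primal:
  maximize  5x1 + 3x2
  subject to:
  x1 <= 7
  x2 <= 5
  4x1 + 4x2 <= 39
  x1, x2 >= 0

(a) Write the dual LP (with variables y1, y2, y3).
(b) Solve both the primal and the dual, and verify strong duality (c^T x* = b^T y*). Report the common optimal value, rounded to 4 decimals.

The standard primal-dual pair for 'max c^T x s.t. A x <= b, x >= 0' is:
  Dual:  min b^T y  s.t.  A^T y >= c,  y >= 0.

So the dual LP is:
  minimize  7y1 + 5y2 + 39y3
  subject to:
    y1 + 4y3 >= 5
    y2 + 4y3 >= 3
    y1, y2, y3 >= 0

Solving the primal: x* = (7, 2.75).
  primal value c^T x* = 43.25.
Solving the dual: y* = (2, 0, 0.75).
  dual value b^T y* = 43.25.
Strong duality: c^T x* = b^T y*. Confirmed.

43.25


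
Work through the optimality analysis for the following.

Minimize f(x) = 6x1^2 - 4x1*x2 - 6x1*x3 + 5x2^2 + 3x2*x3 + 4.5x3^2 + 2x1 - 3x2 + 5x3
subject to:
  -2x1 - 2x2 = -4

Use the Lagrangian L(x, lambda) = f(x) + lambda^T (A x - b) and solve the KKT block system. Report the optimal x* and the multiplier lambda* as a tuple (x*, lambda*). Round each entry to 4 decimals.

Form the Lagrangian:
  L(x, lambda) = (1/2) x^T Q x + c^T x + lambda^T (A x - b)
Stationarity (grad_x L = 0): Q x + c + A^T lambda = 0.
Primal feasibility: A x = b.

This gives the KKT block system:
  [ Q   A^T ] [ x     ]   [-c ]
  [ A    0  ] [ lambda ] = [ b ]

Solving the linear system:
  x*      = (0.5714, 1.4286, -0.6508)
  lambda* = (3.5238)
  f(x*)   = 3.8492

x* = (0.5714, 1.4286, -0.6508), lambda* = (3.5238)


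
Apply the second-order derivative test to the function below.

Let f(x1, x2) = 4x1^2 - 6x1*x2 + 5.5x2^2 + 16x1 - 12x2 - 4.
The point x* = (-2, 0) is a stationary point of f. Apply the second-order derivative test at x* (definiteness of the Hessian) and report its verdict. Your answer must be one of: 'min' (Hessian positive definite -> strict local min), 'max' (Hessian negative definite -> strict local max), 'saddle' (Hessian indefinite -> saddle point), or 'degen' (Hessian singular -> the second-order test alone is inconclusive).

Compute the Hessian H = grad^2 f:
  H = [[8, -6], [-6, 11]]
Verify stationarity: grad f(x*) = H x* + g = (0, 0).
Eigenvalues of H: 3.3153, 15.6847.
Both eigenvalues > 0, so H is positive definite -> x* is a strict local min.

min


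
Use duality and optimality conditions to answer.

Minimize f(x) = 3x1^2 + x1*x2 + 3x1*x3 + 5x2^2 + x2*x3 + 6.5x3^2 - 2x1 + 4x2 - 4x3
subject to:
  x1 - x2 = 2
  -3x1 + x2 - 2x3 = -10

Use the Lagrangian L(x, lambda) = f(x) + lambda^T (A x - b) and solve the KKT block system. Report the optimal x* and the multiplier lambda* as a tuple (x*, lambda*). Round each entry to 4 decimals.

Form the Lagrangian:
  L(x, lambda) = (1/2) x^T Q x + c^T x + lambda^T (A x - b)
Stationarity (grad_x L = 0): Q x + c + A^T lambda = 0.
Primal feasibility: A x = b.

This gives the KKT block system:
  [ Q   A^T ] [ x     ]   [-c ]
  [ A    0  ] [ lambda ] = [ b ]

Solving the linear system:
  x*      = (2.1739, 0.1739, 1.8261)
  lambda* = (22.9565, 13.2174)
  f(x*)   = 37.6522

x* = (2.1739, 0.1739, 1.8261), lambda* = (22.9565, 13.2174)


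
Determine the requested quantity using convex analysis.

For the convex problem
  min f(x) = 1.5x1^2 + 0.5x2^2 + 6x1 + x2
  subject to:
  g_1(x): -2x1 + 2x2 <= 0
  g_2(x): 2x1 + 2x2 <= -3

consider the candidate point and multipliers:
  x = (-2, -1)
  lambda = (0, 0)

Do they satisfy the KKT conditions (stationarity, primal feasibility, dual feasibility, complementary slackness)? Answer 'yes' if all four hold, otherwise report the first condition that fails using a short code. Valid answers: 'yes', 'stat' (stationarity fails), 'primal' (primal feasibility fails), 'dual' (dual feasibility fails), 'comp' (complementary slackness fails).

Gradient of f: grad f(x) = Q x + c = (0, 0)
Constraint values g_i(x) = a_i^T x - b_i:
  g_1((-2, -1)) = 2
  g_2((-2, -1)) = -3
Stationarity residual: grad f(x) + sum_i lambda_i a_i = (0, 0)
  -> stationarity OK
Primal feasibility (all g_i <= 0): FAILS
Dual feasibility (all lambda_i >= 0): OK
Complementary slackness (lambda_i * g_i(x) = 0 for all i): OK

Verdict: the first failing condition is primal_feasibility -> primal.

primal


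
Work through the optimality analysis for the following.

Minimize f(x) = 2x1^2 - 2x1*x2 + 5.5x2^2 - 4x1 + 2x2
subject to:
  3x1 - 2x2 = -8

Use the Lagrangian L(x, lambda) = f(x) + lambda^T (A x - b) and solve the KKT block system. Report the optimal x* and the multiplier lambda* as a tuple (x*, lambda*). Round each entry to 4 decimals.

Form the Lagrangian:
  L(x, lambda) = (1/2) x^T Q x + c^T x + lambda^T (A x - b)
Stationarity (grad_x L = 0): Q x + c + A^T lambda = 0.
Primal feasibility: A x = b.

This gives the KKT block system:
  [ Q   A^T ] [ x     ]   [-c ]
  [ A    0  ] [ lambda ] = [ b ]

Solving the linear system:
  x*      = (-2.5055, 0.2418)
  lambda* = (4.8352)
  f(x*)   = 24.5934

x* = (-2.5055, 0.2418), lambda* = (4.8352)


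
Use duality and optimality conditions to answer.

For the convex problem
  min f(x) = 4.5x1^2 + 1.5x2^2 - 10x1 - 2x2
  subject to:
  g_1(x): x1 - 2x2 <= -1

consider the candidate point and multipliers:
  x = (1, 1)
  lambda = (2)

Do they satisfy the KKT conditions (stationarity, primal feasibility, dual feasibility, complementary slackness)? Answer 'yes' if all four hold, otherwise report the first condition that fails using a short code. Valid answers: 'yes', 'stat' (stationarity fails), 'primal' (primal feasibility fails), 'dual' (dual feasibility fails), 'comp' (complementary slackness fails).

Gradient of f: grad f(x) = Q x + c = (-1, 1)
Constraint values g_i(x) = a_i^T x - b_i:
  g_1((1, 1)) = 0
Stationarity residual: grad f(x) + sum_i lambda_i a_i = (1, -3)
  -> stationarity FAILS
Primal feasibility (all g_i <= 0): OK
Dual feasibility (all lambda_i >= 0): OK
Complementary slackness (lambda_i * g_i(x) = 0 for all i): OK

Verdict: the first failing condition is stationarity -> stat.

stat


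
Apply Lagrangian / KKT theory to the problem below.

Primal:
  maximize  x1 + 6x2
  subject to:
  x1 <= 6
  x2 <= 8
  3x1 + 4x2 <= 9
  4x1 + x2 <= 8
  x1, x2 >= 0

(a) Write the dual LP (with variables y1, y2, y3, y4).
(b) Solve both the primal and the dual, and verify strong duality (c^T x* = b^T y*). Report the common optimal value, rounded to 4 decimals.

The standard primal-dual pair for 'max c^T x s.t. A x <= b, x >= 0' is:
  Dual:  min b^T y  s.t.  A^T y >= c,  y >= 0.

So the dual LP is:
  minimize  6y1 + 8y2 + 9y3 + 8y4
  subject to:
    y1 + 3y3 + 4y4 >= 1
    y2 + 4y3 + y4 >= 6
    y1, y2, y3, y4 >= 0

Solving the primal: x* = (0, 2.25).
  primal value c^T x* = 13.5.
Solving the dual: y* = (0, 0, 1.5, 0).
  dual value b^T y* = 13.5.
Strong duality: c^T x* = b^T y*. Confirmed.

13.5


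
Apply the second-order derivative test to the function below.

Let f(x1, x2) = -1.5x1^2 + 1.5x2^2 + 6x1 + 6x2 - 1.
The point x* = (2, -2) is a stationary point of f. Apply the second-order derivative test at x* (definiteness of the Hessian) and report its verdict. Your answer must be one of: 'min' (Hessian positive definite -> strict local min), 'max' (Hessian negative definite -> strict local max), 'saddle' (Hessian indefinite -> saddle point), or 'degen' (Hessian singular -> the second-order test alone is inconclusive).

Compute the Hessian H = grad^2 f:
  H = [[-3, 0], [0, 3]]
Verify stationarity: grad f(x*) = H x* + g = (0, 0).
Eigenvalues of H: -3, 3.
Eigenvalues have mixed signs, so H is indefinite -> x* is a saddle point.

saddle


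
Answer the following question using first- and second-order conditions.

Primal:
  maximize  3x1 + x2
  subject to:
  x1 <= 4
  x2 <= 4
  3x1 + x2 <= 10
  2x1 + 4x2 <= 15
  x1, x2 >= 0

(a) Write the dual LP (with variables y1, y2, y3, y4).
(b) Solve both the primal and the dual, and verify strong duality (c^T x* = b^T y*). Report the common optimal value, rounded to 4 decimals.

The standard primal-dual pair for 'max c^T x s.t. A x <= b, x >= 0' is:
  Dual:  min b^T y  s.t.  A^T y >= c,  y >= 0.

So the dual LP is:
  minimize  4y1 + 4y2 + 10y3 + 15y4
  subject to:
    y1 + 3y3 + 2y4 >= 3
    y2 + y3 + 4y4 >= 1
    y1, y2, y3, y4 >= 0

Solving the primal: x* = (2.5, 2.5).
  primal value c^T x* = 10.
Solving the dual: y* = (0, 0, 1, 0).
  dual value b^T y* = 10.
Strong duality: c^T x* = b^T y*. Confirmed.

10


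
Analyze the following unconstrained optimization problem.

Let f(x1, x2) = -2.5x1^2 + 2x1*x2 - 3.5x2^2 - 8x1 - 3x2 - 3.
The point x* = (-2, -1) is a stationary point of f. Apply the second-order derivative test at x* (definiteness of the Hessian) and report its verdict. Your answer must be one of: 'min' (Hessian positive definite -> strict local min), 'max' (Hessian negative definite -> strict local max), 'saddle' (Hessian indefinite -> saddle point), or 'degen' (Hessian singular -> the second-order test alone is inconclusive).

Compute the Hessian H = grad^2 f:
  H = [[-5, 2], [2, -7]]
Verify stationarity: grad f(x*) = H x* + g = (0, 0).
Eigenvalues of H: -8.2361, -3.7639.
Both eigenvalues < 0, so H is negative definite -> x* is a strict local max.

max


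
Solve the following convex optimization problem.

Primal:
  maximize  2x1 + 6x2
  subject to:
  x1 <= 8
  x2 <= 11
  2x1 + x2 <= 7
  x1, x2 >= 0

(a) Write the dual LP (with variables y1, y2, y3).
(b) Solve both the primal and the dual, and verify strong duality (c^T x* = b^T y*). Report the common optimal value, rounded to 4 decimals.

The standard primal-dual pair for 'max c^T x s.t. A x <= b, x >= 0' is:
  Dual:  min b^T y  s.t.  A^T y >= c,  y >= 0.

So the dual LP is:
  minimize  8y1 + 11y2 + 7y3
  subject to:
    y1 + 2y3 >= 2
    y2 + y3 >= 6
    y1, y2, y3 >= 0

Solving the primal: x* = (0, 7).
  primal value c^T x* = 42.
Solving the dual: y* = (0, 0, 6).
  dual value b^T y* = 42.
Strong duality: c^T x* = b^T y*. Confirmed.

42


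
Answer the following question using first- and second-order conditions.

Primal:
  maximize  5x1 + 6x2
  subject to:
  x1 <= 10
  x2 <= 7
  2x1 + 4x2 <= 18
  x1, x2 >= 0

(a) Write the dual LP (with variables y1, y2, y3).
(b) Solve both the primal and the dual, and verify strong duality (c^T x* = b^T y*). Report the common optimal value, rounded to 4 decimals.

The standard primal-dual pair for 'max c^T x s.t. A x <= b, x >= 0' is:
  Dual:  min b^T y  s.t.  A^T y >= c,  y >= 0.

So the dual LP is:
  minimize  10y1 + 7y2 + 18y3
  subject to:
    y1 + 2y3 >= 5
    y2 + 4y3 >= 6
    y1, y2, y3 >= 0

Solving the primal: x* = (9, 0).
  primal value c^T x* = 45.
Solving the dual: y* = (0, 0, 2.5).
  dual value b^T y* = 45.
Strong duality: c^T x* = b^T y*. Confirmed.

45


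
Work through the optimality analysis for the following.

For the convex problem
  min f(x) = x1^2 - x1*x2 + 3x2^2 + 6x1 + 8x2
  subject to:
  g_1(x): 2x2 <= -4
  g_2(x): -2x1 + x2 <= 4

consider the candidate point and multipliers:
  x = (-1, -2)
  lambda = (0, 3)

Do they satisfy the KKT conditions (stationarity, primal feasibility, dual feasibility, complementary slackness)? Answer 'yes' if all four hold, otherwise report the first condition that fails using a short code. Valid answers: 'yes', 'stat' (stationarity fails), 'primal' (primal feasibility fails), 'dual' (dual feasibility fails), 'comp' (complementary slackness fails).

Gradient of f: grad f(x) = Q x + c = (6, -3)
Constraint values g_i(x) = a_i^T x - b_i:
  g_1((-1, -2)) = 0
  g_2((-1, -2)) = -4
Stationarity residual: grad f(x) + sum_i lambda_i a_i = (0, 0)
  -> stationarity OK
Primal feasibility (all g_i <= 0): OK
Dual feasibility (all lambda_i >= 0): OK
Complementary slackness (lambda_i * g_i(x) = 0 for all i): FAILS

Verdict: the first failing condition is complementary_slackness -> comp.

comp


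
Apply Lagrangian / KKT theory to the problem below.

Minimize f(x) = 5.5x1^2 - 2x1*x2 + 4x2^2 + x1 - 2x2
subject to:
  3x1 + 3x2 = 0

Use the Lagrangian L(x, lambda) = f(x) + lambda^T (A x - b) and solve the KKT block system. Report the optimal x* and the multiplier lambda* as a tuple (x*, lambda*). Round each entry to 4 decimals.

Form the Lagrangian:
  L(x, lambda) = (1/2) x^T Q x + c^T x + lambda^T (A x - b)
Stationarity (grad_x L = 0): Q x + c + A^T lambda = 0.
Primal feasibility: A x = b.

This gives the KKT block system:
  [ Q   A^T ] [ x     ]   [-c ]
  [ A    0  ] [ lambda ] = [ b ]

Solving the linear system:
  x*      = (-0.1304, 0.1304)
  lambda* = (0.2319)
  f(x*)   = -0.1957

x* = (-0.1304, 0.1304), lambda* = (0.2319)


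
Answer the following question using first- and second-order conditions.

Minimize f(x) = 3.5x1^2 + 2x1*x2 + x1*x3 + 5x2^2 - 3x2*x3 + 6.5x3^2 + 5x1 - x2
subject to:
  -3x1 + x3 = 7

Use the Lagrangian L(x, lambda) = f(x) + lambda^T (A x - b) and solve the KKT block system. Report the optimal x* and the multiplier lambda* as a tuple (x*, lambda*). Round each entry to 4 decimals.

Form the Lagrangian:
  L(x, lambda) = (1/2) x^T Q x + c^T x + lambda^T (A x - b)
Stationarity (grad_x L = 0): Q x + c + A^T lambda = 0.
Primal feasibility: A x = b.

This gives the KKT block system:
  [ Q   A^T ] [ x     ]   [-c ]
  [ A    0  ] [ lambda ] = [ b ]

Solving the linear system:
  x*      = (-2.1551, 0.6914, 0.5348)
  lambda* = (-2.7226)
  f(x*)   = 3.7958

x* = (-2.1551, 0.6914, 0.5348), lambda* = (-2.7226)


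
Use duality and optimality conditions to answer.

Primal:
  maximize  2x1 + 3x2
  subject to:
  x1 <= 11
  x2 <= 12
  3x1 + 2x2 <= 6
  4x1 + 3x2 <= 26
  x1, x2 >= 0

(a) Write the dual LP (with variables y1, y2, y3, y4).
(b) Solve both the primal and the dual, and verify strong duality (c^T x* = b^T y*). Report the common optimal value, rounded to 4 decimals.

The standard primal-dual pair for 'max c^T x s.t. A x <= b, x >= 0' is:
  Dual:  min b^T y  s.t.  A^T y >= c,  y >= 0.

So the dual LP is:
  minimize  11y1 + 12y2 + 6y3 + 26y4
  subject to:
    y1 + 3y3 + 4y4 >= 2
    y2 + 2y3 + 3y4 >= 3
    y1, y2, y3, y4 >= 0

Solving the primal: x* = (0, 3).
  primal value c^T x* = 9.
Solving the dual: y* = (0, 0, 1.5, 0).
  dual value b^T y* = 9.
Strong duality: c^T x* = b^T y*. Confirmed.

9


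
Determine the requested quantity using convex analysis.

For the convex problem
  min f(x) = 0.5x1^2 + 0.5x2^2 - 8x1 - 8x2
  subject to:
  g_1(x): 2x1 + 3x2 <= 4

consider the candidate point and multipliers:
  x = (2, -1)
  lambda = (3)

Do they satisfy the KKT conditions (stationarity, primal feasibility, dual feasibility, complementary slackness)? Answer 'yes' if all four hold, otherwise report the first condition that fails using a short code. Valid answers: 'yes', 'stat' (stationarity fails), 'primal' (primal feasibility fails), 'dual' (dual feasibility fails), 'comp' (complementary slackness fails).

Gradient of f: grad f(x) = Q x + c = (-6, -9)
Constraint values g_i(x) = a_i^T x - b_i:
  g_1((2, -1)) = -3
Stationarity residual: grad f(x) + sum_i lambda_i a_i = (0, 0)
  -> stationarity OK
Primal feasibility (all g_i <= 0): OK
Dual feasibility (all lambda_i >= 0): OK
Complementary slackness (lambda_i * g_i(x) = 0 for all i): FAILS

Verdict: the first failing condition is complementary_slackness -> comp.

comp


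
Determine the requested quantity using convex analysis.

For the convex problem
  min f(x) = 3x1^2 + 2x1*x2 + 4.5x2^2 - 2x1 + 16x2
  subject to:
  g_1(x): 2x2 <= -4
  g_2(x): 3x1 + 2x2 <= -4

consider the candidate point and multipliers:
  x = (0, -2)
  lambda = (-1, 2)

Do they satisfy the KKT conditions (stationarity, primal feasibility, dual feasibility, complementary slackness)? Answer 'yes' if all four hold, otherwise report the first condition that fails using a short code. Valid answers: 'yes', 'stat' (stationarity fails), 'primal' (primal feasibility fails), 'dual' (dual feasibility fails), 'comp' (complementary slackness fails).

Gradient of f: grad f(x) = Q x + c = (-6, -2)
Constraint values g_i(x) = a_i^T x - b_i:
  g_1((0, -2)) = 0
  g_2((0, -2)) = 0
Stationarity residual: grad f(x) + sum_i lambda_i a_i = (0, 0)
  -> stationarity OK
Primal feasibility (all g_i <= 0): OK
Dual feasibility (all lambda_i >= 0): FAILS
Complementary slackness (lambda_i * g_i(x) = 0 for all i): OK

Verdict: the first failing condition is dual_feasibility -> dual.

dual


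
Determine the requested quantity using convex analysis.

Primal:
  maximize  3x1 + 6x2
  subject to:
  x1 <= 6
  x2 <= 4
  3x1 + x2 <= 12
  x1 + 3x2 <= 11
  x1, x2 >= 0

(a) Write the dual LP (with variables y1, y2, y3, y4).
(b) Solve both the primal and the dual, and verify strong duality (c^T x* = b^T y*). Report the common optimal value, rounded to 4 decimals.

The standard primal-dual pair for 'max c^T x s.t. A x <= b, x >= 0' is:
  Dual:  min b^T y  s.t.  A^T y >= c,  y >= 0.

So the dual LP is:
  minimize  6y1 + 4y2 + 12y3 + 11y4
  subject to:
    y1 + 3y3 + y4 >= 3
    y2 + y3 + 3y4 >= 6
    y1, y2, y3, y4 >= 0

Solving the primal: x* = (3.125, 2.625).
  primal value c^T x* = 25.125.
Solving the dual: y* = (0, 0, 0.375, 1.875).
  dual value b^T y* = 25.125.
Strong duality: c^T x* = b^T y*. Confirmed.

25.125


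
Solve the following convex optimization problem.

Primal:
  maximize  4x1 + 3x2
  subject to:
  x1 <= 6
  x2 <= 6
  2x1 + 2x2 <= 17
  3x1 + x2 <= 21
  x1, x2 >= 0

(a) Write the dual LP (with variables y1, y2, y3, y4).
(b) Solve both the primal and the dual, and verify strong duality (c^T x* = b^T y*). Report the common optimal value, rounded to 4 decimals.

The standard primal-dual pair for 'max c^T x s.t. A x <= b, x >= 0' is:
  Dual:  min b^T y  s.t.  A^T y >= c,  y >= 0.

So the dual LP is:
  minimize  6y1 + 6y2 + 17y3 + 21y4
  subject to:
    y1 + 2y3 + 3y4 >= 4
    y2 + 2y3 + y4 >= 3
    y1, y2, y3, y4 >= 0

Solving the primal: x* = (6, 2.5).
  primal value c^T x* = 31.5.
Solving the dual: y* = (1, 0, 1.5, 0).
  dual value b^T y* = 31.5.
Strong duality: c^T x* = b^T y*. Confirmed.

31.5
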